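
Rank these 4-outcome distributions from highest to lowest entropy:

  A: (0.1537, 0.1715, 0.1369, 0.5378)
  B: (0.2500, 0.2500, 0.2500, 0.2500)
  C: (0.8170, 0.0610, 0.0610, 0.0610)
B > A > C

Key insight: Entropy is maximized by uniform distributions and minimized by concentrated distributions.

- Uniform distributions have maximum entropy log₂(4) = 2.0000 bits
- The more "peaked" or concentrated a distribution, the lower its entropy

Entropies:
  H(A) = 1.7256 bits
  H(B) = 2.0000 bits
  H(C) = 0.9766 bits

Ranking: B > A > C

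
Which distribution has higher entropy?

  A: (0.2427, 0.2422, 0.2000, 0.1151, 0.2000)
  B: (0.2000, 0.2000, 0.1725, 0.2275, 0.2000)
B

Both distributions are close to uniform, making this a harder comparison.

H(A) = 2.2790 bits
H(B) = 2.3165 bits

The distribution closer to uniform has higher entropy.
Answer: B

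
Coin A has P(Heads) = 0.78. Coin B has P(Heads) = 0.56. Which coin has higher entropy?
B

For binary distributions, entropy is maximized at p=0.5 and decreases as p moves toward 0 or 1.

H(A) = H(0.78) = 0.7602 bits
H(B) = H(0.56) = 0.9896 bits

Distribution B (p=0.56) is closer to uniform (p=0.5), so it has higher entropy.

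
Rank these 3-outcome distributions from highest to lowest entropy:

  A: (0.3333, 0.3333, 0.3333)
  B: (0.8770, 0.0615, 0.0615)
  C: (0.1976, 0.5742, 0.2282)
A > C > B

Key insight: Entropy is maximized by uniform distributions and minimized by concentrated distributions.

- Uniform distributions have maximum entropy log₂(3) = 1.5850 bits
- The more "peaked" or concentrated a distribution, the lower its entropy

Entropies:
  H(A) = 1.5850 bits
  H(B) = 0.6609 bits
  H(C) = 1.4082 bits

Ranking: A > C > B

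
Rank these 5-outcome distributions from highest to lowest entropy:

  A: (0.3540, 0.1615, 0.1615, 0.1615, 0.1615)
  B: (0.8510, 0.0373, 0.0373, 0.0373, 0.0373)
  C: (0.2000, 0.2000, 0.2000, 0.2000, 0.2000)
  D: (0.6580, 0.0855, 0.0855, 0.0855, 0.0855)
C > A > D > B

Key insight: Entropy is maximized by uniform distributions and minimized by concentrated distributions.

Entropies:
  H(A) = 2.2296 bits
  H(B) = 0.9053 bits
  H(C) = 2.3219 bits
  H(D) = 1.6107 bits

Ranking: C > A > D > B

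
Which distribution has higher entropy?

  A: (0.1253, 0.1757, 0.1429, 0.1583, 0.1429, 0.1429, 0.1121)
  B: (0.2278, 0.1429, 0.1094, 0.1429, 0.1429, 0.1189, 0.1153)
A

Both distributions are close to uniform, making this a harder comparison.

H(A) = 2.7944 bits
H(B) = 2.7632 bits

The distribution closer to uniform has higher entropy.
Answer: A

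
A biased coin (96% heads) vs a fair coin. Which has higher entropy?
Fair coin

The fair coin is uniform (p=0.5), maximizing binary entropy at 1 bit. The biased coin has H(0.96) ≈ 0.242 bits — its outcome is more predictable, so its entropy is lower.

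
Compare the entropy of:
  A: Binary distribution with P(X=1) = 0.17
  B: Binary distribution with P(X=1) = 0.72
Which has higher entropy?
B

For binary distributions, entropy is maximized at p=0.5 and decreases as p moves toward 0 or 1.

H(A) = H(0.17) = 0.6577 bits
H(B) = H(0.72) = 0.8555 bits

Distribution B (p=0.72) is closer to uniform (p=0.5), so it has higher entropy.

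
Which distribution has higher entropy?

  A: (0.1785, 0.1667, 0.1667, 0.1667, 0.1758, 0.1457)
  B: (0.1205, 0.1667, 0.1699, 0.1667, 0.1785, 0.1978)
A

Both distributions are close to uniform, making this a harder comparison.

H(A) = 2.5820 bits
H(B) = 2.5701 bits

The distribution closer to uniform has higher entropy.
Answer: A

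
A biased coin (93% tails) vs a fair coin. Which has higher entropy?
Fair coin

The fair coin is uniform (p=0.5), maximizing binary entropy at 1 bit. The biased coin has H(0.93) ≈ 0.366 bits — its outcome is more predictable, so its entropy is lower.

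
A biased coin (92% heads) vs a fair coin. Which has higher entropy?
Fair coin

The fair coin is uniform (p=0.5), maximizing binary entropy at 1 bit. The biased coin has H(0.92) ≈ 0.402 bits — its outcome is more predictable, so its entropy is lower.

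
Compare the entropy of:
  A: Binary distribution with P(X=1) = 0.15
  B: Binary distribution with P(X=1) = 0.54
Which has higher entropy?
B

For binary distributions, entropy is maximized at p=0.5 and decreases as p moves toward 0 or 1.

H(A) = H(0.15) = 0.6098 bits
H(B) = H(0.54) = 0.9954 bits

Distribution B (p=0.54) is closer to uniform (p=0.5), so it has higher entropy.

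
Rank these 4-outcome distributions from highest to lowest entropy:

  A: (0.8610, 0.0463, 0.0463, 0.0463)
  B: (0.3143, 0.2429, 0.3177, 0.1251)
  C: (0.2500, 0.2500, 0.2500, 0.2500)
C > B > A

Key insight: Entropy is maximized by uniform distributions and minimized by concentrated distributions.

- Uniform distributions have maximum entropy log₂(4) = 2.0000 bits
- The more "peaked" or concentrated a distribution, the lower its entropy

Entropies:
  H(A) = 0.8019 bits
  H(B) = 1.9214 bits
  H(C) = 2.0000 bits

Ranking: C > B > A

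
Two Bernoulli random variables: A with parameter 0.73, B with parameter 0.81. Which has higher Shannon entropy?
A

For binary distributions, entropy is maximized at p=0.5 and decreases as p moves toward 0 or 1.

H(A) = H(0.73) = 0.8415 bits
H(B) = H(0.81) = 0.7015 bits

Distribution A (p=0.73) is closer to uniform (p=0.5), so it has higher entropy.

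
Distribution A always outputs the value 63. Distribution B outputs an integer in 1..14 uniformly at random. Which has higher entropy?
B

A is deterministic, so H(A) = 0. B is uniform over 14 outcomes, so H(B) = log₂(14) = 3.807 bits. Any distribution with genuine randomness has higher entropy than a deterministic one.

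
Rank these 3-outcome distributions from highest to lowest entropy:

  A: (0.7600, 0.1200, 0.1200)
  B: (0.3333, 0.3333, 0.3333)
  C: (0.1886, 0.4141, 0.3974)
B > C > A

Key insight: Entropy is maximized by uniform distributions and minimized by concentrated distributions.

- Uniform distributions have maximum entropy log₂(3) = 1.5850 bits
- The more "peaked" or concentrated a distribution, the lower its entropy

Entropies:
  H(A) = 1.0350 bits
  H(B) = 1.5850 bits
  H(C) = 1.5096 bits

Ranking: B > C > A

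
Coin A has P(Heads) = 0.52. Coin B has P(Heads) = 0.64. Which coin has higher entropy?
A

For binary distributions, entropy is maximized at p=0.5 and decreases as p moves toward 0 or 1.

H(A) = H(0.52) = 0.9988 bits
H(B) = H(0.64) = 0.9427 bits

Distribution A (p=0.52) is closer to uniform (p=0.5), so it has higher entropy.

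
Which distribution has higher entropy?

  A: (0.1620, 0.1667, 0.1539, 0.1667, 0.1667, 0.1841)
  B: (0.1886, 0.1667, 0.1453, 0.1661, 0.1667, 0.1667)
A

Both distributions are close to uniform, making this a harder comparison.

H(A) = 2.5829 bits
H(B) = 2.5809 bits

The distribution closer to uniform has higher entropy.
Answer: A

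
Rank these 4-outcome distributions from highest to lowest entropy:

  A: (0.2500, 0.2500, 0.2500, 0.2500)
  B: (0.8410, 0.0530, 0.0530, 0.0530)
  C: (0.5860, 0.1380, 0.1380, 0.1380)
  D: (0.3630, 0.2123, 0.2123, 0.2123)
A > D > C > B

Key insight: Entropy is maximized by uniform distributions and minimized by concentrated distributions.

Entropies:
  H(A) = 2.0000 bits
  H(B) = 0.8839 bits
  H(C) = 1.6347 bits
  H(D) = 1.9548 bits

Ranking: A > D > C > B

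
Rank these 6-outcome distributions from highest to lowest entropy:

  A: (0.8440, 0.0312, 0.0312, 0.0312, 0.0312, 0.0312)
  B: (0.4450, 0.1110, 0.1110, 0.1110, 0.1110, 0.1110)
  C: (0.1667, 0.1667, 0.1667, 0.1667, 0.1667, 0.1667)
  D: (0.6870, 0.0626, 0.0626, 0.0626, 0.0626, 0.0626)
C > B > D > A

Key insight: Entropy is maximized by uniform distributions and minimized by concentrated distributions.

Entropies:
  H(A) = 0.9869 bits
  H(B) = 2.2799 bits
  H(C) = 2.5850 bits
  H(D) = 1.6234 bits

Ranking: C > B > D > A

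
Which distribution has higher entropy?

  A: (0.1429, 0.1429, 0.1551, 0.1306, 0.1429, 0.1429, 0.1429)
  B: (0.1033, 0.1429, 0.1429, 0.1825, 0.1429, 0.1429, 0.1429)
A

Both distributions are close to uniform, making this a harder comparison.

H(A) = 2.8058 bits
H(B) = 2.7913 bits

The distribution closer to uniform has higher entropy.
Answer: A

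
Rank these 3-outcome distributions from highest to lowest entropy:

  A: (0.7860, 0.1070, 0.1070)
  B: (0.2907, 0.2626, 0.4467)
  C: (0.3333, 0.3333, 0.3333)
C > B > A

Key insight: Entropy is maximized by uniform distributions and minimized by concentrated distributions.

- Uniform distributions have maximum entropy log₂(3) = 1.5850 bits
- The more "peaked" or concentrated a distribution, the lower its entropy

Entropies:
  H(A) = 0.9631 bits
  H(B) = 1.5441 bits
  H(C) = 1.5850 bits

Ranking: C > B > A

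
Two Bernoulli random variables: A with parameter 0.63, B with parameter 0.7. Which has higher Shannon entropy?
A

For binary distributions, entropy is maximized at p=0.5 and decreases as p moves toward 0 or 1.

H(A) = H(0.63) = 0.9507 bits
H(B) = H(0.7) = 0.8813 bits

Distribution A (p=0.63) is closer to uniform (p=0.5), so it has higher entropy.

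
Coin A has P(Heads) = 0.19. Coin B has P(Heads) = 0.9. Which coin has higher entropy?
A

For binary distributions, entropy is maximized at p=0.5 and decreases as p moves toward 0 or 1.

H(A) = H(0.19) = 0.7015 bits
H(B) = H(0.9) = 0.4690 bits

Distribution A (p=0.19) is closer to uniform (p=0.5), so it has higher entropy.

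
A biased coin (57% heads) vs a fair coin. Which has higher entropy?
Fair coin

The fair coin is uniform (p=0.5), maximizing binary entropy at 1 bit. The biased coin has H(0.57) ≈ 0.986 bits — its outcome is more predictable, so its entropy is lower.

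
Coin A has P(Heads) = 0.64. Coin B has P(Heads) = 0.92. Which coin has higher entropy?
A

For binary distributions, entropy is maximized at p=0.5 and decreases as p moves toward 0 or 1.

H(A) = H(0.64) = 0.9427 bits
H(B) = H(0.92) = 0.4022 bits

Distribution A (p=0.64) is closer to uniform (p=0.5), so it has higher entropy.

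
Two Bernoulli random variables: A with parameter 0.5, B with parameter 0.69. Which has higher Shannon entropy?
A

For binary distributions, entropy is maximized at p=0.5 and decreases as p moves toward 0 or 1.

H(A) = H(0.5) = 1.0000 bits
H(B) = H(0.69) = 0.8932 bits

Distribution A (p=0.5) is closer to uniform (p=0.5), so it has higher entropy.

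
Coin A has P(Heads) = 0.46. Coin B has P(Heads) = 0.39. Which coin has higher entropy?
A

For binary distributions, entropy is maximized at p=0.5 and decreases as p moves toward 0 or 1.

H(A) = H(0.46) = 0.9954 bits
H(B) = H(0.39) = 0.9648 bits

Distribution A (p=0.46) is closer to uniform (p=0.5), so it has higher entropy.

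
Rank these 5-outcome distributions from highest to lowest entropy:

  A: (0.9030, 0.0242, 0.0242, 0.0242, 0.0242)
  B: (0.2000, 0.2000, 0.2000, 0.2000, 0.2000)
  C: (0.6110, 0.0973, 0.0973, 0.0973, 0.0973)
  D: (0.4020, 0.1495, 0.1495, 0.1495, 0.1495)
B > D > C > A

Key insight: Entropy is maximized by uniform distributions and minimized by concentrated distributions.

Entropies:
  H(A) = 0.6534 bits
  H(B) = 2.3219 bits
  H(C) = 1.7422 bits
  H(D) = 2.1681 bits

Ranking: B > D > C > A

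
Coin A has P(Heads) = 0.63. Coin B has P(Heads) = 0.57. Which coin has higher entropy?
B

For binary distributions, entropy is maximized at p=0.5 and decreases as p moves toward 0 or 1.

H(A) = H(0.63) = 0.9507 bits
H(B) = H(0.57) = 0.9858 bits

Distribution B (p=0.57) is closer to uniform (p=0.5), so it has higher entropy.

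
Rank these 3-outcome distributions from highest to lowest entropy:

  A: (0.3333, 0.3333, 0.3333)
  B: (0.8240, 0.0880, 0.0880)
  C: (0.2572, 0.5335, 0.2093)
A > C > B

Key insight: Entropy is maximized by uniform distributions and minimized by concentrated distributions.

- Uniform distributions have maximum entropy log₂(3) = 1.5850 bits
- The more "peaked" or concentrated a distribution, the lower its entropy

Entropies:
  H(A) = 1.5850 bits
  H(B) = 0.8472 bits
  H(C) = 1.4597 bits

Ranking: A > C > B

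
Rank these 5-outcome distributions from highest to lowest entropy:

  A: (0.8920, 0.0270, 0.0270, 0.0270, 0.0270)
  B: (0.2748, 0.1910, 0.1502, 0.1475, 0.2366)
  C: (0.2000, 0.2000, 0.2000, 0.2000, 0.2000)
C > B > A

Key insight: Entropy is maximized by uniform distributions and minimized by concentrated distributions.

- Uniform distributions have maximum entropy log₂(5) = 2.3219 bits
- The more "peaked" or concentrated a distribution, the lower its entropy

Entropies:
  H(A) = 0.7099 bits
  H(B) = 2.2783 bits
  H(C) = 2.3219 bits

Ranking: C > B > A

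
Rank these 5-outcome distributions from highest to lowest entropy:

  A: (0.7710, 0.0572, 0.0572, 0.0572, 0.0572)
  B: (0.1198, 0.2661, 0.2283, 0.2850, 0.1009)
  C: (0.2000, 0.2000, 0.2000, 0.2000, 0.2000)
C > B > A

Key insight: Entropy is maximized by uniform distributions and minimized by concentrated distributions.

- Uniform distributions have maximum entropy log₂(5) = 2.3219 bits
- The more "peaked" or concentrated a distribution, the lower its entropy

Entropies:
  H(A) = 1.2343 bits
  H(B) = 2.2114 bits
  H(C) = 2.3219 bits

Ranking: C > B > A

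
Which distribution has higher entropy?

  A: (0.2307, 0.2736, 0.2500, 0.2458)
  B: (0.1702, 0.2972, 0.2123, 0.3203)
A

Both distributions are close to uniform, making this a harder comparison.

H(A) = 1.9973 bits
H(B) = 1.9558 bits

The distribution closer to uniform has higher entropy.
Answer: A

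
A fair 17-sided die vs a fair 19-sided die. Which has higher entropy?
19-sided die

Both are uniform distributions; for uniform over n outcomes, H = log₂(n). H(17-sided) = log₂(17) = 4.087 bits and H(19-sided) = log₂(19) = 4.248 bits. More outcomes in a uniform distribution means higher entropy.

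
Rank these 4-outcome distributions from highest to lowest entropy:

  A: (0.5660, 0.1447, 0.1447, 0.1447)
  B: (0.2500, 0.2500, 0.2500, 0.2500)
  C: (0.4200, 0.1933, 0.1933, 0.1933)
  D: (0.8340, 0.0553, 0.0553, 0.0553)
B > C > A > D

Key insight: Entropy is maximized by uniform distributions and minimized by concentrated distributions.

Entropies:
  H(A) = 1.6753 bits
  H(B) = 2.0000 bits
  H(C) = 1.9007 bits
  H(D) = 0.9116 bits

Ranking: B > C > A > D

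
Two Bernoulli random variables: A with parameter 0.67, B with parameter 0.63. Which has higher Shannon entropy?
B

For binary distributions, entropy is maximized at p=0.5 and decreases as p moves toward 0 or 1.

H(A) = H(0.67) = 0.9149 bits
H(B) = H(0.63) = 0.9507 bits

Distribution B (p=0.63) is closer to uniform (p=0.5), so it has higher entropy.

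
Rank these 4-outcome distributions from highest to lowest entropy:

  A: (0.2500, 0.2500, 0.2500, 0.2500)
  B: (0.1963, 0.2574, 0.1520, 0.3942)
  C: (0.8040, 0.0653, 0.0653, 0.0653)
A > B > C

Key insight: Entropy is maximized by uniform distributions and minimized by concentrated distributions.

- Uniform distributions have maximum entropy log₂(4) = 2.0000 bits
- The more "peaked" or concentrated a distribution, the lower its entropy

Entropies:
  H(A) = 2.0000 bits
  H(B) = 1.9077 bits
  H(C) = 1.0245 bits

Ranking: A > B > C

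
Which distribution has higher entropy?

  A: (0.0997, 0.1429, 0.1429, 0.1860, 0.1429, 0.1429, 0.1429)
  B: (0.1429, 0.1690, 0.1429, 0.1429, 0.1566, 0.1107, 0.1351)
B

Both distributions are close to uniform, making this a harder comparison.

H(A) = 2.7883 bits
H(B) = 2.7972 bits

The distribution closer to uniform has higher entropy.
Answer: B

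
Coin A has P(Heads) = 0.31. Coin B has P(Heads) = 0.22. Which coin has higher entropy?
A

For binary distributions, entropy is maximized at p=0.5 and decreases as p moves toward 0 or 1.

H(A) = H(0.31) = 0.8932 bits
H(B) = H(0.22) = 0.7602 bits

Distribution A (p=0.31) is closer to uniform (p=0.5), so it has higher entropy.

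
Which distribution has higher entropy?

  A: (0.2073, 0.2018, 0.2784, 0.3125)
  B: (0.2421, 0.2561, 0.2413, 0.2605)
B

Both distributions are close to uniform, making this a harder comparison.

H(A) = 1.9746 bits
H(B) = 1.9992 bits

The distribution closer to uniform has higher entropy.
Answer: B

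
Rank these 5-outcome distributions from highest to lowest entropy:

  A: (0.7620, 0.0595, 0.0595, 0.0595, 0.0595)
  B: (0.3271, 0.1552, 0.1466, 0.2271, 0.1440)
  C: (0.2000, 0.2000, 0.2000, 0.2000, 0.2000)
C > B > A

Key insight: Entropy is maximized by uniform distributions and minimized by concentrated distributions.

- Uniform distributions have maximum entropy log₂(5) = 2.3219 bits
- The more "peaked" or concentrated a distribution, the lower its entropy

Entropies:
  H(A) = 1.2677 bits
  H(B) = 2.2389 bits
  H(C) = 2.3219 bits

Ranking: C > B > A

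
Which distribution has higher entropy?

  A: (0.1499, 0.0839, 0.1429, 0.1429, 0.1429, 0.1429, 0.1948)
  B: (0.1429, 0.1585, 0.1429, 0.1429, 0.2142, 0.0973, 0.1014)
A

Both distributions are close to uniform, making this a harder comparison.

H(A) = 2.7743 bits
H(B) = 2.7625 bits

The distribution closer to uniform has higher entropy.
Answer: A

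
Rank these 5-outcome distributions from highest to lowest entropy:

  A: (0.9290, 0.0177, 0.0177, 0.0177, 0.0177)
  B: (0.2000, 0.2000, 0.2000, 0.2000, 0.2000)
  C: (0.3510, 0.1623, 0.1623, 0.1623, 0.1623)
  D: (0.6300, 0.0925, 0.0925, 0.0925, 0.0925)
B > C > D > A

Key insight: Entropy is maximized by uniform distributions and minimized by concentrated distributions.

Entropies:
  H(A) = 0.5116 bits
  H(B) = 2.3219 bits
  H(C) = 2.2330 bits
  H(D) = 1.6907 bits

Ranking: B > C > D > A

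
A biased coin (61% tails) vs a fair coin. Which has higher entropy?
Fair coin

The fair coin is uniform (p=0.5), maximizing binary entropy at 1 bit. The biased coin has H(0.61) ≈ 0.965 bits — its outcome is more predictable, so its entropy is lower.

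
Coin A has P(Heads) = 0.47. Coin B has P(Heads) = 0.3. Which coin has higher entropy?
A

For binary distributions, entropy is maximized at p=0.5 and decreases as p moves toward 0 or 1.

H(A) = H(0.47) = 0.9974 bits
H(B) = H(0.3) = 0.8813 bits

Distribution A (p=0.47) is closer to uniform (p=0.5), so it has higher entropy.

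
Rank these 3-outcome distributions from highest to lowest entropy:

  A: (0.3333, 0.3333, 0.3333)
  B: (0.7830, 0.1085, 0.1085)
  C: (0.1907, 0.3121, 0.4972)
A > C > B

Key insight: Entropy is maximized by uniform distributions and minimized by concentrated distributions.

- Uniform distributions have maximum entropy log₂(3) = 1.5850 bits
- The more "peaked" or concentrated a distribution, the lower its entropy

Entropies:
  H(A) = 1.5850 bits
  H(B) = 0.9717 bits
  H(C) = 1.4814 bits

Ranking: A > C > B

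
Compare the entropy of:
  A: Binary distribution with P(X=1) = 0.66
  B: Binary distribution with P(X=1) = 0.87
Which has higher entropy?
A

For binary distributions, entropy is maximized at p=0.5 and decreases as p moves toward 0 or 1.

H(A) = H(0.66) = 0.9248 bits
H(B) = H(0.87) = 0.5574 bits

Distribution A (p=0.66) is closer to uniform (p=0.5), so it has higher entropy.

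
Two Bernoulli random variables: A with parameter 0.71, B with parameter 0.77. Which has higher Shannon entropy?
A

For binary distributions, entropy is maximized at p=0.5 and decreases as p moves toward 0 or 1.

H(A) = H(0.71) = 0.8687 bits
H(B) = H(0.77) = 0.7780 bits

Distribution A (p=0.71) is closer to uniform (p=0.5), so it has higher entropy.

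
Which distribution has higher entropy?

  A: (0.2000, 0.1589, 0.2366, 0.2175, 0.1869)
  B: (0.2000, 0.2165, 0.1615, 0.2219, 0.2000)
B

Both distributions are close to uniform, making this a harder comparison.

H(A) = 2.3091 bits
H(B) = 2.3136 bits

The distribution closer to uniform has higher entropy.
Answer: B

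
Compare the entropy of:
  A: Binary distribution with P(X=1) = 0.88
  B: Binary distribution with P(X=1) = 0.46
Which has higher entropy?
B

For binary distributions, entropy is maximized at p=0.5 and decreases as p moves toward 0 or 1.

H(A) = H(0.88) = 0.5294 bits
H(B) = H(0.46) = 0.9954 bits

Distribution B (p=0.46) is closer to uniform (p=0.5), so it has higher entropy.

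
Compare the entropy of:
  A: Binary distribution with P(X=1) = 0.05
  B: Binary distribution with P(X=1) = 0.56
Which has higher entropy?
B

For binary distributions, entropy is maximized at p=0.5 and decreases as p moves toward 0 or 1.

H(A) = H(0.05) = 0.2864 bits
H(B) = H(0.56) = 0.9896 bits

Distribution B (p=0.56) is closer to uniform (p=0.5), so it has higher entropy.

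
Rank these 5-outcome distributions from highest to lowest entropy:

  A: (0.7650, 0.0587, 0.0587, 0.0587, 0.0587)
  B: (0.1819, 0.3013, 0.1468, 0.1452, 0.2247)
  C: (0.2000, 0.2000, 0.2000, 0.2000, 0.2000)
C > B > A

Key insight: Entropy is maximized by uniform distributions and minimized by concentrated distributions.

- Uniform distributions have maximum entropy log₂(5) = 2.3219 bits
- The more "peaked" or concentrated a distribution, the lower its entropy

Entropies:
  H(A) = 1.2566 bits
  H(B) = 2.2634 bits
  H(C) = 2.3219 bits

Ranking: C > B > A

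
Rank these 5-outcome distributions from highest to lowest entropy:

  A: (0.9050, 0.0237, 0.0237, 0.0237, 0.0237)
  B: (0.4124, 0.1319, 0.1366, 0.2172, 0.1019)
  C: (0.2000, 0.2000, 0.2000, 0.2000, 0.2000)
C > B > A

Key insight: Entropy is maximized by uniform distributions and minimized by concentrated distributions.

- Uniform distributions have maximum entropy log₂(5) = 2.3219 bits
- The more "peaked" or concentrated a distribution, the lower its entropy

Entropies:
  H(A) = 0.6429 bits
  H(B) = 2.1190 bits
  H(C) = 2.3219 bits

Ranking: C > B > A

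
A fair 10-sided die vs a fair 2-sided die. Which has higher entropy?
10-sided die

Both are uniform distributions; for uniform over n outcomes, H = log₂(n). H(10-sided) = log₂(10) = 3.322 bits and H(2-sided) = log₂(2) = 1.000 bits. More outcomes in a uniform distribution means higher entropy.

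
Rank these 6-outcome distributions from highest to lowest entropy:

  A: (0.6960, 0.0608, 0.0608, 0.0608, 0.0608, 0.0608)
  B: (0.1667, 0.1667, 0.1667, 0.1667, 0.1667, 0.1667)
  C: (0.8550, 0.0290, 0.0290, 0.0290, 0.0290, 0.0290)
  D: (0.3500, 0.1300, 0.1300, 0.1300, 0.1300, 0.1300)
B > D > A > C

Key insight: Entropy is maximized by uniform distributions and minimized by concentrated distributions.

Entropies:
  H(A) = 1.5920 bits
  H(B) = 2.5850 bits
  H(C) = 0.9339 bits
  H(D) = 2.4433 bits

Ranking: B > D > A > C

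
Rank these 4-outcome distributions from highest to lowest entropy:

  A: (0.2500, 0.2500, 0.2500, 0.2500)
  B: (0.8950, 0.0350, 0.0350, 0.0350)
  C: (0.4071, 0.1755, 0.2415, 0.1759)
A > C > B

Key insight: Entropy is maximized by uniform distributions and minimized by concentrated distributions.

- Uniform distributions have maximum entropy log₂(4) = 2.0000 bits
- The more "peaked" or concentrated a distribution, the lower its entropy

Entropies:
  H(A) = 2.0000 bits
  H(B) = 0.6511 bits
  H(C) = 1.9045 bits

Ranking: A > C > B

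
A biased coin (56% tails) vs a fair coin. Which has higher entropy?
Fair coin

The fair coin is uniform (p=0.5), maximizing binary entropy at 1 bit. The biased coin has H(0.56) ≈ 0.990 bits — its outcome is more predictable, so its entropy is lower.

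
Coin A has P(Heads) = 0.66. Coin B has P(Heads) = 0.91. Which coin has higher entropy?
A

For binary distributions, entropy is maximized at p=0.5 and decreases as p moves toward 0 or 1.

H(A) = H(0.66) = 0.9248 bits
H(B) = H(0.91) = 0.4365 bits

Distribution A (p=0.66) is closer to uniform (p=0.5), so it has higher entropy.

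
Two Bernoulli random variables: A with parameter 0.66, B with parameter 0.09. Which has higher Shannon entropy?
A

For binary distributions, entropy is maximized at p=0.5 and decreases as p moves toward 0 or 1.

H(A) = H(0.66) = 0.9248 bits
H(B) = H(0.09) = 0.4365 bits

Distribution A (p=0.66) is closer to uniform (p=0.5), so it has higher entropy.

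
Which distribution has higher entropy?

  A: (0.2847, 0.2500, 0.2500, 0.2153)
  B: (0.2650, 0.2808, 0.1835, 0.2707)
A

Both distributions are close to uniform, making this a harder comparison.

H(A) = 1.9930 bits
H(B) = 1.9815 bits

The distribution closer to uniform has higher entropy.
Answer: A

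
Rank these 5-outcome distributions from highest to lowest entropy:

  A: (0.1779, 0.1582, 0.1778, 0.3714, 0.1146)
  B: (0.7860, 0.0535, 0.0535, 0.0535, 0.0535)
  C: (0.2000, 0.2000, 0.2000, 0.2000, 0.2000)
C > A > B

Key insight: Entropy is maximized by uniform distributions and minimized by concentrated distributions.

- Uniform distributions have maximum entropy log₂(5) = 2.3219 bits
- The more "peaked" or concentrated a distribution, the lower its entropy

Entropies:
  H(A) = 2.1960 bits
  H(B) = 1.1771 bits
  H(C) = 2.3219 bits

Ranking: C > A > B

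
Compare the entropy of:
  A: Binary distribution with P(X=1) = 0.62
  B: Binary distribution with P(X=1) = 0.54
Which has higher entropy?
B

For binary distributions, entropy is maximized at p=0.5 and decreases as p moves toward 0 or 1.

H(A) = H(0.62) = 0.9580 bits
H(B) = H(0.54) = 0.9954 bits

Distribution B (p=0.54) is closer to uniform (p=0.5), so it has higher entropy.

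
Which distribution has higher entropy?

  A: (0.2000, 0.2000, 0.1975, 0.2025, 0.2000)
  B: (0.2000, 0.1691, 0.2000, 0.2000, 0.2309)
A

Both distributions are close to uniform, making this a harder comparison.

H(A) = 2.3219 bits
H(B) = 2.3150 bits

The distribution closer to uniform has higher entropy.
Answer: A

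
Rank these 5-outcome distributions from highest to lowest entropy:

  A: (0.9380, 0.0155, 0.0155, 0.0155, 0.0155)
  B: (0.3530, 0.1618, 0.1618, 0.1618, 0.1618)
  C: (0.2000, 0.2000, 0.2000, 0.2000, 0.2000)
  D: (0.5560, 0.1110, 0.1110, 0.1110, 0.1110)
C > B > D > A

Key insight: Entropy is maximized by uniform distributions and minimized by concentrated distributions.

Entropies:
  H(A) = 0.4593 bits
  H(B) = 2.2307 bits
  H(C) = 2.3219 bits
  H(D) = 1.8789 bits

Ranking: C > B > D > A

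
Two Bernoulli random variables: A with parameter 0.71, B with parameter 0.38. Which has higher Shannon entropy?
B

For binary distributions, entropy is maximized at p=0.5 and decreases as p moves toward 0 or 1.

H(A) = H(0.71) = 0.8687 bits
H(B) = H(0.38) = 0.9580 bits

Distribution B (p=0.38) is closer to uniform (p=0.5), so it has higher entropy.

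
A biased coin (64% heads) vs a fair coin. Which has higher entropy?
Fair coin

The fair coin is uniform (p=0.5), maximizing binary entropy at 1 bit. The biased coin has H(0.64) ≈ 0.943 bits — its outcome is more predictable, so its entropy is lower.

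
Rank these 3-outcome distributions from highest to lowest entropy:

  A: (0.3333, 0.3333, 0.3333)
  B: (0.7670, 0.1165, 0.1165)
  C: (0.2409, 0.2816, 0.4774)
A > C > B

Key insight: Entropy is maximized by uniform distributions and minimized by concentrated distributions.

- Uniform distributions have maximum entropy log₂(3) = 1.5850 bits
- The more "peaked" or concentrated a distribution, the lower its entropy

Entropies:
  H(A) = 1.5850 bits
  H(B) = 1.0162 bits
  H(C) = 1.5188 bits

Ranking: A > C > B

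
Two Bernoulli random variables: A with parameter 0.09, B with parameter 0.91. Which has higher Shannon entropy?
Equal

For binary distributions, entropy is maximized at p=0.5 and decreases as p moves toward 0 or 1.

H(A) = H(0.09) = 0.4365 bits
H(B) = H(0.91) = 0.4365 bits

Both distributions are equally far from uniform (|0.09-0.5| = |0.91-0.5|), so they have the same entropy.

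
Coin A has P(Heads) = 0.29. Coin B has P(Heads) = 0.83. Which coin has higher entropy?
A

For binary distributions, entropy is maximized at p=0.5 and decreases as p moves toward 0 or 1.

H(A) = H(0.29) = 0.8687 bits
H(B) = H(0.83) = 0.6577 bits

Distribution A (p=0.29) is closer to uniform (p=0.5), so it has higher entropy.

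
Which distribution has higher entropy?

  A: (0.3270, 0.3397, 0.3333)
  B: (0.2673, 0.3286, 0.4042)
A

Both distributions are close to uniform, making this a harder comparison.

H(A) = 1.5848 bits
H(B) = 1.5646 bits

The distribution closer to uniform has higher entropy.
Answer: A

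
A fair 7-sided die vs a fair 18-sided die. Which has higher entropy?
18-sided die

Both are uniform distributions; for uniform over n outcomes, H = log₂(n). H(7-sided) = log₂(7) = 2.807 bits and H(18-sided) = log₂(18) = 4.170 bits. More outcomes in a uniform distribution means higher entropy.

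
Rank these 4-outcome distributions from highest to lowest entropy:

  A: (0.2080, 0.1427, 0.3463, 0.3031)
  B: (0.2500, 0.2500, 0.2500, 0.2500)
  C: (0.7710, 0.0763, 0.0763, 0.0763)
B > A > C

Key insight: Entropy is maximized by uniform distributions and minimized by concentrated distributions.

- Uniform distributions have maximum entropy log₂(4) = 2.0000 bits
- The more "peaked" or concentrated a distribution, the lower its entropy

Entropies:
  H(A) = 1.9237 bits
  H(B) = 2.0000 bits
  H(C) = 1.1392 bits

Ranking: B > A > C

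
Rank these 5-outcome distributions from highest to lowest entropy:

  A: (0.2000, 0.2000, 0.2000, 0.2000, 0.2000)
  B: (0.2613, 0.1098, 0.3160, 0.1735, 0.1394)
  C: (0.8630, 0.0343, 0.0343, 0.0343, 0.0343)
A > B > C

Key insight: Entropy is maximized by uniform distributions and minimized by concentrated distributions.

- Uniform distributions have maximum entropy log₂(5) = 2.3219 bits
- The more "peaked" or concentrated a distribution, the lower its entropy

Entropies:
  H(A) = 2.3219 bits
  H(B) = 2.2158 bits
  H(C) = 0.8503 bits

Ranking: A > B > C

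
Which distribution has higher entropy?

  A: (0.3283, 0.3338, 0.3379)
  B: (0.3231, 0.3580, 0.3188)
A

Both distributions are close to uniform, making this a harder comparison.

H(A) = 1.5849 bits
H(B) = 1.5830 bits

The distribution closer to uniform has higher entropy.
Answer: A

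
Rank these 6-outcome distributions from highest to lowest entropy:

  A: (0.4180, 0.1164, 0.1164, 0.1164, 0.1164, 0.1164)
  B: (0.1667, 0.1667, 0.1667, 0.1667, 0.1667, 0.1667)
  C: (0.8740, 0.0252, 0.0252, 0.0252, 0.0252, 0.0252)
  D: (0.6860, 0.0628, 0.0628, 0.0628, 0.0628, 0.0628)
B > A > D > C

Key insight: Entropy is maximized by uniform distributions and minimized by concentrated distributions.

Entropies:
  H(A) = 2.3319 bits
  H(B) = 2.5850 bits
  H(C) = 0.8389 bits
  H(D) = 1.6268 bits

Ranking: B > A > D > C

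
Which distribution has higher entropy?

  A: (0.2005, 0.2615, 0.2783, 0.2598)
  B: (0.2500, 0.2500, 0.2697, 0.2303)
B

Both distributions are close to uniform, making this a harder comparison.

H(A) = 1.9895 bits
H(B) = 1.9978 bits

The distribution closer to uniform has higher entropy.
Answer: B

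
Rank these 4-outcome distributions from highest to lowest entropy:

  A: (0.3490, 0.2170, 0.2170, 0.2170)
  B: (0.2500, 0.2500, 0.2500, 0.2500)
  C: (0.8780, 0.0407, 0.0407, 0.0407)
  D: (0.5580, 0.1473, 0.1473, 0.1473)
B > A > D > C

Key insight: Entropy is maximized by uniform distributions and minimized by concentrated distributions.

Entropies:
  H(A) = 1.9650 bits
  H(B) = 2.0000 bits
  H(C) = 0.7284 bits
  H(D) = 1.6908 bits

Ranking: B > A > D > C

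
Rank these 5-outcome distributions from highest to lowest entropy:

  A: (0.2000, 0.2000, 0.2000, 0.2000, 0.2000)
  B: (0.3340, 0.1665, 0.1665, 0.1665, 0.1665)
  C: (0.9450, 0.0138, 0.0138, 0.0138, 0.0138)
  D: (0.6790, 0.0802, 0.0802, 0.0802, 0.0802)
A > B > D > C

Key insight: Entropy is maximized by uniform distributions and minimized by concentrated distributions.

Entropies:
  H(A) = 2.3219 bits
  H(B) = 2.2510 bits
  H(C) = 0.4173 bits
  H(D) = 1.5475 bits

Ranking: A > B > D > C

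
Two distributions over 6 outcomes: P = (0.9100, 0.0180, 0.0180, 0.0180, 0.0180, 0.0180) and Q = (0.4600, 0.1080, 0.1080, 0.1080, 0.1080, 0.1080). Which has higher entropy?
Q

P is highly concentrated on one outcome (91%), making it nearly deterministic. Q spreads its mass more evenly (max 46%). The more spread-out distribution has higher entropy: H(P) ≈ 0.645 bits, H(Q) ≈ 2.249 bits.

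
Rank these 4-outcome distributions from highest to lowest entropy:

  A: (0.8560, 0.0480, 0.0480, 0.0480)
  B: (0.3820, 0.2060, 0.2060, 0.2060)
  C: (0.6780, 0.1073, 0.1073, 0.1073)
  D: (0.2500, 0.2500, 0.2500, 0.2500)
D > B > C > A

Key insight: Entropy is maximized by uniform distributions and minimized by concentrated distributions.

Entropies:
  H(A) = 0.8229 bits
  H(B) = 1.9389 bits
  H(C) = 1.4169 bits
  H(D) = 2.0000 bits

Ranking: D > B > C > A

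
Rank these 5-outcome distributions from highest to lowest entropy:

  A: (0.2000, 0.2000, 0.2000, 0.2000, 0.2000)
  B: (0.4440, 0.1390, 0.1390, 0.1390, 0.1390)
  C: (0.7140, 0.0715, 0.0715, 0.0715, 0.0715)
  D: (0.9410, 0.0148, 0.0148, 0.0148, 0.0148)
A > B > C > D

Key insight: Entropy is maximized by uniform distributions and minimized by concentrated distributions.

Entropies:
  H(A) = 2.3219 bits
  H(B) = 2.1029 bits
  H(C) = 1.4355 bits
  H(D) = 0.4415 bits

Ranking: A > B > C > D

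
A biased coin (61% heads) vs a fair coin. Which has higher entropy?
Fair coin

The fair coin is uniform (p=0.5), maximizing binary entropy at 1 bit. The biased coin has H(0.61) ≈ 0.965 bits — its outcome is more predictable, so its entropy is lower.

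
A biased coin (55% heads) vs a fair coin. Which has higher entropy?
Fair coin

The fair coin is uniform (p=0.5), maximizing binary entropy at 1 bit. The biased coin has H(0.55) ≈ 0.993 bits — its outcome is more predictable, so its entropy is lower.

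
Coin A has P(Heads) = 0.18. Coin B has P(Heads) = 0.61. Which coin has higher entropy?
B

For binary distributions, entropy is maximized at p=0.5 and decreases as p moves toward 0 or 1.

H(A) = H(0.18) = 0.6801 bits
H(B) = H(0.61) = 0.9648 bits

Distribution B (p=0.61) is closer to uniform (p=0.5), so it has higher entropy.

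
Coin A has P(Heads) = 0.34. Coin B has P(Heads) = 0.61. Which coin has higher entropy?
B

For binary distributions, entropy is maximized at p=0.5 and decreases as p moves toward 0 or 1.

H(A) = H(0.34) = 0.9248 bits
H(B) = H(0.61) = 0.9648 bits

Distribution B (p=0.61) is closer to uniform (p=0.5), so it has higher entropy.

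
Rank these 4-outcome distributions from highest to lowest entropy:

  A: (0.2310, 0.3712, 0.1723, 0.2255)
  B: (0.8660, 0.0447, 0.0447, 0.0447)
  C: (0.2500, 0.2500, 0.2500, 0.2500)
C > A > B

Key insight: Entropy is maximized by uniform distributions and minimized by concentrated distributions.

- Uniform distributions have maximum entropy log₂(4) = 2.0000 bits
- The more "peaked" or concentrated a distribution, the lower its entropy

Entropies:
  H(A) = 1.9408 bits
  H(B) = 0.7807 bits
  H(C) = 2.0000 bits

Ranking: C > A > B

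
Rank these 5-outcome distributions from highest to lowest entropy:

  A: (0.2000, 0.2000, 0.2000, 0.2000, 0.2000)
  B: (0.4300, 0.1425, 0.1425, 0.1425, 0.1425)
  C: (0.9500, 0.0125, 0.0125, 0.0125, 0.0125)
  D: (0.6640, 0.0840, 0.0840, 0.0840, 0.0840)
A > B > D > C

Key insight: Entropy is maximized by uniform distributions and minimized by concentrated distributions.

Entropies:
  H(A) = 2.3219 bits
  H(B) = 2.1258 bits
  H(C) = 0.3864 bits
  H(D) = 1.5929 bits

Ranking: A > B > D > C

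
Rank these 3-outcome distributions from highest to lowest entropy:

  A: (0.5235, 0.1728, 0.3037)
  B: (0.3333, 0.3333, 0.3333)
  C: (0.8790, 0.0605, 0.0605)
B > A > C

Key insight: Entropy is maximized by uniform distributions and minimized by concentrated distributions.

- Uniform distributions have maximum entropy log₂(3) = 1.5850 bits
- The more "peaked" or concentrated a distribution, the lower its entropy

Entropies:
  H(A) = 1.4487 bits
  H(B) = 1.5850 bits
  H(C) = 0.6532 bits

Ranking: B > A > C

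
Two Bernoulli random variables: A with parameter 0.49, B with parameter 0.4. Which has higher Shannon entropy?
A

For binary distributions, entropy is maximized at p=0.5 and decreases as p moves toward 0 or 1.

H(A) = H(0.49) = 0.9997 bits
H(B) = H(0.4) = 0.9710 bits

Distribution A (p=0.49) is closer to uniform (p=0.5), so it has higher entropy.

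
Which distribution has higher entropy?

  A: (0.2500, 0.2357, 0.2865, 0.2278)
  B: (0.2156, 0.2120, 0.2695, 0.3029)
A

Both distributions are close to uniform, making this a harder comparison.

H(A) = 1.9943 bits
H(B) = 1.9834 bits

The distribution closer to uniform has higher entropy.
Answer: A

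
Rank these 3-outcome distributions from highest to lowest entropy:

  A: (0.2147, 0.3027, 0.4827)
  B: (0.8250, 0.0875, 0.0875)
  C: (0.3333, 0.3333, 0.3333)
C > A > B

Key insight: Entropy is maximized by uniform distributions and minimized by concentrated distributions.

- Uniform distributions have maximum entropy log₂(3) = 1.5850 bits
- The more "peaked" or concentrated a distribution, the lower its entropy

Entropies:
  H(A) = 1.5056 bits
  H(B) = 0.8440 bits
  H(C) = 1.5850 bits

Ranking: C > A > B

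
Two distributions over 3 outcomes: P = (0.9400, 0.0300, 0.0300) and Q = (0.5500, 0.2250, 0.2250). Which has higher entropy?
Q

P is highly concentrated on one outcome (94%), making it nearly deterministic. Q spreads its mass more evenly (max 55%). The more spread-out distribution has higher entropy: H(P) ≈ 0.387 bits, H(Q) ≈ 1.443 bits.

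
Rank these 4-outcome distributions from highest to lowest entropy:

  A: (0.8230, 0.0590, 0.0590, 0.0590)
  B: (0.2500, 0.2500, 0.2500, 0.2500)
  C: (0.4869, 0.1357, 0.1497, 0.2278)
B > C > A

Key insight: Entropy is maximized by uniform distributions and minimized by concentrated distributions.

- Uniform distributions have maximum entropy log₂(4) = 2.0000 bits
- The more "peaked" or concentrated a distribution, the lower its entropy

Entropies:
  H(A) = 0.9540 bits
  H(B) = 2.0000 bits
  H(C) = 1.7928 bits

Ranking: B > C > A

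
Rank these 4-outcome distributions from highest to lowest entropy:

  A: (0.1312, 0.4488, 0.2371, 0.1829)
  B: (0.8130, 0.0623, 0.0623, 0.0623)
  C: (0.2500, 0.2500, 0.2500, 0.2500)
C > A > B

Key insight: Entropy is maximized by uniform distributions and minimized by concentrated distributions.

- Uniform distributions have maximum entropy log₂(4) = 2.0000 bits
- The more "peaked" or concentrated a distribution, the lower its entropy

Entropies:
  H(A) = 1.8438 bits
  H(B) = 0.9915 bits
  H(C) = 2.0000 bits

Ranking: C > A > B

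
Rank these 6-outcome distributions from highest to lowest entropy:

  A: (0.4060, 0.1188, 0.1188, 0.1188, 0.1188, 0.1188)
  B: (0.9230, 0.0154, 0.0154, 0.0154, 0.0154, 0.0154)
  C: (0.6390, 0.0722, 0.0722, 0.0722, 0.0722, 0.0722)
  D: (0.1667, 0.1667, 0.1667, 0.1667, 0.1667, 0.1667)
D > A > C > B

Key insight: Entropy is maximized by uniform distributions and minimized by concentrated distributions.

Entropies:
  H(A) = 2.3536 bits
  H(B) = 0.5703 bits
  H(C) = 1.7817 bits
  H(D) = 2.5850 bits

Ranking: D > A > C > B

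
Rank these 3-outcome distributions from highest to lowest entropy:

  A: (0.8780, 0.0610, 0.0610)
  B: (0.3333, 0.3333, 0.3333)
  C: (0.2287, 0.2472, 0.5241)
B > C > A

Key insight: Entropy is maximized by uniform distributions and minimized by concentrated distributions.

- Uniform distributions have maximum entropy log₂(3) = 1.5850 bits
- The more "peaked" or concentrated a distribution, the lower its entropy

Entropies:
  H(A) = 0.6571 bits
  H(B) = 1.5850 bits
  H(C) = 1.4737 bits

Ranking: B > C > A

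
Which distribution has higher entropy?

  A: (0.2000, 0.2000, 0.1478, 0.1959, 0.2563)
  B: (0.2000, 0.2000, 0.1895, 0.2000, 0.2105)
B

Both distributions are close to uniform, making this a harder comparison.

H(A) = 2.3005 bits
H(B) = 2.3211 bits

The distribution closer to uniform has higher entropy.
Answer: B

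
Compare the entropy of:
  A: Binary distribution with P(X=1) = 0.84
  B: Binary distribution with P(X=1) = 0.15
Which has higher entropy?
A

For binary distributions, entropy is maximized at p=0.5 and decreases as p moves toward 0 or 1.

H(A) = H(0.84) = 0.6343 bits
H(B) = H(0.15) = 0.6098 bits

Distribution A (p=0.84) is closer to uniform (p=0.5), so it has higher entropy.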